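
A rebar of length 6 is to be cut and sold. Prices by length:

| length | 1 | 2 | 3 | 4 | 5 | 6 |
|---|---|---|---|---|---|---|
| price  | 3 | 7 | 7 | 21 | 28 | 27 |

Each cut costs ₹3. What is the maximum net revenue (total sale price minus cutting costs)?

28

Consider every possible first cut. r[k] is the best of p[i]+r[k−i] over all sellable i≤k, charging 3 whenever i<k.
r[1] = 3
r[2] = max(3+3-3, 7+0) = 7
r[3] = max(3+7-3, 7+3-3, 7+0) = 7
r[4] = max(3+7-3, 7+7-3, 7+3-3, 21+0) = 21
r[5] = max(3+21-3, 7+7-3, 7+7-3, 21+3-3, 28+0) = 28
r[6] = max(3+28-3, 7+21-3, 7+7-3, 21+7-3, 28+3-3, 27+0) = 28
One optimal plan: pieces 5 + 1 (1 cut) → ₹31 − ₹3 = ₹28.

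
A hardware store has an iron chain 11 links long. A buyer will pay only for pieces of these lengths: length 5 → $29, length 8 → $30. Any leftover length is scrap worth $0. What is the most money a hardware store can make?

58

Let f[k] be the best obtainable value from length k. For each k, try every first piece i and keep the best of price[i] + f[k−i].
f[1] = 0
f[2] = 0
f[3] = 0
f[4] = 0
f[5] = 29
f[6] = 29
f[7] = 29
f[8] = max(29+0, 30+0) = 30
f[9] = max(29+0, 30+0) = 30
f[10] = max(29+29, 30+0) = 58
f[11] = max(29+29, 30+0) = 58
One optimal cutting: pieces 5 + 5 with 1 link of scrap → $58.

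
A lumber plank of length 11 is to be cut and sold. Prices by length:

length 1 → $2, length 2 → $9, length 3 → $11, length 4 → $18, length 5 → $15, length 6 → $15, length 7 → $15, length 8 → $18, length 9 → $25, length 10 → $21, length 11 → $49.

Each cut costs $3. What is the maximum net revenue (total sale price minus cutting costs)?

49

Consider every possible first cut. net[k] is the best of p[i]+net[k−i] over all sellable i≤k, charging 3 whenever i<k.
net[1] = 2
net[2] = 9
net[3] = 11
net[4] = 18
net[5] = 17  (first piece 1, then net[4]=18)
net[6] = 24  (first piece 2, then net[4]=18)
net[7] = 26  (first piece 3, then net[4]=18)
net[8] = 33  (first piece 4, then net[4]=18)
net[9] = 32  (first piece 1, then net[8]=33)
net[10] = 39  (first piece 2, then net[8]=33)
net[11] = 49
Best is to make no cuts and sell whole for $49.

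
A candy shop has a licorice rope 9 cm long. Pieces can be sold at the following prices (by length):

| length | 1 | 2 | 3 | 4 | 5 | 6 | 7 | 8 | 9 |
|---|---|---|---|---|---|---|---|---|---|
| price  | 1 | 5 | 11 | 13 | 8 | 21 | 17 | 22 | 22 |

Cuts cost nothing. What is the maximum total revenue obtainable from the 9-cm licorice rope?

Let best[k] be the best obtainable value from length k. For each k, try every first piece i and keep the best of price[i] + best[k−i].
best[1] = 1
best[2] = 5
best[3] = 11
best[4] = 13
best[5] = 16  (first piece 2, then best[3]=11)
best[6] = 22  (first piece 3, then best[3]=11)
best[7] = 24  (first piece 3, then best[4]=13)
best[8] = 27  (first piece 2, then best[6]=22)
best[9] = 33  (first piece 3, then best[6]=22)
One optimal cutting: 3 + 3 + 3 → ¢11 + ¢11 + ¢11 = ¢33.

33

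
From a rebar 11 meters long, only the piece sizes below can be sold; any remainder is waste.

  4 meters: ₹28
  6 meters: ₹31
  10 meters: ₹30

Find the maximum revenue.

Let best[k] be the best obtainable value from length k. For each k, try every first piece i and keep the best of price[i] + best[k−i].
best[1] = 0
best[2] = 0
best[3] = 0
best[4] = 28
best[5] = 28
best[6] = 31
best[7] = 31
best[8] = 56  (first piece 4, then best[4]=28)
best[9] = 56
best[10] = 59  (first piece 4, then best[6]=31)
best[11] = 59
One optimal cutting: pieces 6 + 4 with 1 meter of scrap → ₹59.

59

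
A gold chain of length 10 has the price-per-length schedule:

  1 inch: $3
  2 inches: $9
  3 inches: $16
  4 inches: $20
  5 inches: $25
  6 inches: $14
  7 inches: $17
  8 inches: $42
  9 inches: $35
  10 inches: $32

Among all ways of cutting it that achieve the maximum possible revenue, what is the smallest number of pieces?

Consider every possible first cut. r[k] is the best of p[i]+r[k−i] over all sellable i≤k.
r[1] = 3
r[2] = max(3+3, 9+0) = 9
r[3] = max(3+9, 9+3, 16+0) = 16
r[4] = max(3+16, 9+9, 16+3, 20+0) = 20
r[5] = max(3+20, 9+16, 16+9, 20+3, 25+0) = 25
r[6] = max(3+25, 9+20, 16+16, 20+9, 25+3, 14+0) = 32
r[7] = max(3+32, 9+25, 16+20, …, 14+3, 17+0) = 36
r[8] = max(3+36, 9+32, 16+25, …, 17+3, 42+0) = 42
r[9] = max(3+42, 9+36, 16+32, …, 42+3, 35+0) = 48
r[10] = max(3+48, 9+42, 16+36, …, 35+3, 32+0) = 52
Maximum revenue is $52.
Now minimize piece count subject to staying optimal: for each k, pieces[k] = 1 + min over i with p[i]+r[k−i]=r[k] of pieces[k−i].
pieces[7] = 2
pieces[8] = 1
pieces[9] = 3
pieces[10] = 3

3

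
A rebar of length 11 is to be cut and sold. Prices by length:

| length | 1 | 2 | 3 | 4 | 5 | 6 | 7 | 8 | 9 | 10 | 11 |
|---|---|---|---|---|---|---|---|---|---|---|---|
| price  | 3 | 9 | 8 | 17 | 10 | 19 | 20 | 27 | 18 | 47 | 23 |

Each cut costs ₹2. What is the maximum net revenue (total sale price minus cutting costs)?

Let net[k] be the best obtainable value from length k. For each k, try every first piece i and keep the best of price[i] + net[k−i] minus the 2 cut fee when i<k.
net[1] = 3
net[2] = 9
net[3] = 10  (first piece 1, then net[2]=9)
net[4] = 17
net[5] = 18  (first piece 1, then net[4]=17)
net[6] = 24  (first piece 2, then net[4]=17)
net[7] = 25  (first piece 1, then net[6]=24)
net[8] = 32  (first piece 4, then net[4]=17)
net[9] = 33  (first piece 1, then net[8]=32)
net[10] = 47
net[11] = 48  (first piece 1, then net[10]=47)
One optimal plan: pieces 10 + 1 (1 cut) → ₹50 − ₹2 = ₹48.

48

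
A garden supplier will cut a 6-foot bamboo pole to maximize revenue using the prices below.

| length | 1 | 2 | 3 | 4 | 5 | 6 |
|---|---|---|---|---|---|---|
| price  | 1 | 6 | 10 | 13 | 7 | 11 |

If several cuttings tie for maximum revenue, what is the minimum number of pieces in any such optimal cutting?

2

Consider every possible first cut. r[k] is the best of p[i]+r[k−i] over all sellable i≤k.
r[1] = 1
r[2] = 6
r[3] = 10
r[4] = 13
r[5] = 16  (first piece 2, then r[3]=10)
r[6] = 20  (first piece 3, then r[3]=10)
Maximum revenue is $20.
Now minimize piece count subject to staying optimal: for each k, pieces[k] = 1 + min over i with p[i]+r[k−i]=r[k] of pieces[k−i].
pieces[3] = 1
pieces[4] = 1
pieces[5] = 2
pieces[6] = 2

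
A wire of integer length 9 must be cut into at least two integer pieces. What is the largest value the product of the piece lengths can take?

27

Define g[k] = max over 1≤i<k of i · max(k−i, g[k−i]); the inner max lets the remainder stay uncut if that's better.
Small cases: g[2]=1, g[3]=2, g[4]=4.
g[5] = 2*max(3,2) = 2*3 = 6
g[6] = 3*max(3,2) = 3*3 = 9
g[7] = 2*max(5,6) = 2*6 = 12
g[8] = 2*max(6,9) = 2*9 = 18
g[9] = 3*max(6,9) = 3*9 = 27
One optimal split: 3 + 3 + 3; product 3*3*3 = 27.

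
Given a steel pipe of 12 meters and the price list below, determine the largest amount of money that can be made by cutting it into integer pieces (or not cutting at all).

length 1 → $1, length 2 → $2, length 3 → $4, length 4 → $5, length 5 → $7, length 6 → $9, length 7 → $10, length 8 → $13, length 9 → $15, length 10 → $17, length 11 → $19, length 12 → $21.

Build r[k] bottom-up: r[k] = max over allowed piece i of (p[i] + r[k−i]).
r[1] = 1
r[2] = max(1+1, 2+0) = 2
r[3] = max(1+2, 2+1, 4+0) = 4
r[4] = max(1+4, 2+2, 4+1, 5+0) = 5
r[5] = max(1+5, 2+4, 4+2, 5+1, 7+0) = 7
r[6] = max(1+7, 2+5, 4+4, 5+2, 7+1, 9+0) = 9
r[7] = max(1+9, 2+7, 4+5, …, 9+1, 10+0) = 10
r[8] = max(1+10, 2+9, 4+7, …, 10+1, 13+0) = 13
r[9] = max(1+13, 2+10, 4+9, …, 13+1, 15+0) = 15
r[10] = max(1+15, 2+13, 4+10, …, 15+1, 17+0) = 17
r[11] = max(1+17, 2+15, 4+13, …, 17+1, 19+0) = 19
r[12] = max(1+19, 2+17, 4+15, …, 19+1, 21+0) = 21
Best is to sell the whole 12-meter piece uncut for $21.

21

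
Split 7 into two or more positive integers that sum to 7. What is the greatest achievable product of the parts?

Fill m[k] for k=2..7: at each k try every first piece i and multiply by the better of (k−i) uncut or m[k−i].
m[2] = 1*max(1,0) = 1*1 = 1
m[3] = max(1*2, 2*1) = 2
m[4] = max(1*3, 2*2, 3*1) = 4
m[5] = max(1*4, 2*3, 3*2, 4*1) = 6
m[6] = max(1*6, 2*4, 3*3, 4*2, 5*1) = 9
m[7] = max(1*9, 2*6, 3*4, 4*3, 5*2, 6*1) = 12
One optimal split: 3 + 2 + 2; product 3*2*2 = 12.

12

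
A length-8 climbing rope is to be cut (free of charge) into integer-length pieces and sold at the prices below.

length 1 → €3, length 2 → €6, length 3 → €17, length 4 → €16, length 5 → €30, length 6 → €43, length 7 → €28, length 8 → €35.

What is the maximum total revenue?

49

Build v[k] bottom-up: v[k] = max over allowed piece i of (p[i] + v[k−i]).
v[1] = 3
v[2] = max(3+3, 6+0) = 6
v[3] = max(3+6, 6+3, 17+0) = 17
v[4] = max(3+17, 6+6, 17+3, 16+0) = 20
v[5] = max(3+20, 6+17, 17+6, 16+3, 30+0) = 30
v[6] = max(3+30, 6+20, 17+17, 16+6, 30+3, 43+0) = 43
v[7] = max(3+43, 6+30, 17+20, …, 43+3, 28+0) = 46
v[8] = max(3+46, 6+43, 17+30, …, 28+3, 35+0) = 49
One optimal cutting: 6 + 1 + 1 → €43 + €3 + €3 = €49.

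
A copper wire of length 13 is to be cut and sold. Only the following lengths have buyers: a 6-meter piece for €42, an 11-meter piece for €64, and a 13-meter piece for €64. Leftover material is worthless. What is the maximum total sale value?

84

Consider every possible first cut. r[k] is the best of p[i]+r[k−i] over all sellable i≤k.
r[1] = 0
r[2] = 0
r[3] = 0
r[4] = 0
r[5] = 0
r[6] = 42
r[7] = 42
r[8] = 42
r[9] = 42
r[10] = 42
r[11] = 64
r[12] = 84  (first piece 6, then r[6]=42)
r[13] = 84
One optimal cutting: pieces 6 + 6 with 1 meter of scrap → €84.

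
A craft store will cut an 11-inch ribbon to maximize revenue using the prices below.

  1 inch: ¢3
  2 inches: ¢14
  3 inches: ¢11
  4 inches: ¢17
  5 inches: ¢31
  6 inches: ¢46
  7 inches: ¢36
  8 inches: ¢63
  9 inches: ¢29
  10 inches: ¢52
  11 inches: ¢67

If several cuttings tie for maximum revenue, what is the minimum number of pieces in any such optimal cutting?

3

Build r[k] bottom-up: r[k] = max over allowed piece i of (p[i] + r[k−i]).
r[1] = 3
r[2] = 14
r[3] = 17  (first piece 1, then r[2]=14)
r[4] = 28  (first piece 2, then r[2]=14)
r[5] = 31  (first piece 1, then r[4]=28)
r[6] = 46
r[7] = 49  (first piece 1, then r[6]=46)
r[8] = 63
r[9] = 66  (first piece 1, then r[8]=63)
r[10] = 77  (first piece 2, then r[8]=63)
r[11] = 80  (first piece 1, then r[10]=77)
Maximum revenue is ¢80.
Now minimize piece count subject to staying optimal: for each k, pieces[k] = 1 + min over i with p[i]+r[k−i]=r[k] of pieces[k−i].
pieces[8] = 1
pieces[9] = 2
pieces[10] = 2
pieces[11] = 3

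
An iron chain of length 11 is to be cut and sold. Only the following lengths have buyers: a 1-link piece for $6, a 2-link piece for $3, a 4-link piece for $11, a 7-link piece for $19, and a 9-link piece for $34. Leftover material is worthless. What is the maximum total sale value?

66

Build best[k] bottom-up: best[k] = max over allowed piece i of (p[i] + best[k−i]).
best[1] = 6
best[2] = max(6+6, 3+0) = 12
best[3] = max(6+12, 3+6) = 18
best[4] = max(6+18, 3+12, 11+0) = 24
best[5] = max(6+24, 3+18, 11+6) = 30
best[6] = max(6+30, 3+24, 11+12) = 36
best[7] = max(6+36, 3+30, 11+18, 19+0) = 42
best[8] = max(6+42, 3+36, 11+24, 19+6) = 48
best[9] = max(6+48, 3+42, 11+30, 19+12, 34+0) = 54
best[10] = max(6+54, 3+48, 11+36, 19+18, 34+6) = 60
best[11] = max(6+60, 3+54, 11+42, 19+24, 34+12) = 66
One optimal cutting: 1 + 1 + 1 + 1 + 1 + 1 + 1 + 1 + 1 + 1 + 1 → $66.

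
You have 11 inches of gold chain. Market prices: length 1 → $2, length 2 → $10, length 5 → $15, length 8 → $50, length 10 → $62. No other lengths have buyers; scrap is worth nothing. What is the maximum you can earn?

Build r[k] bottom-up: r[k] = max over allowed piece i of (p[i] + r[k−i]).
r[1] = 2
r[2] = max(2+2, 10+0) = 10
r[3] = max(2+10, 10+2) = 12
r[4] = max(2+12, 10+10) = 20
r[5] = max(2+20, 10+12, 15+0) = 22
r[6] = max(2+22, 10+20, 15+2) = 30
r[7] = max(2+30, 10+22, 15+10) = 32
r[8] = max(2+32, 10+30, 15+12, 50+0) = 50
r[9] = max(2+50, 10+32, 15+20, 50+2) = 52
r[10] = max(2+52, 10+50, 15+22, 50+10, 62+0) = 62
r[11] = max(2+62, 10+52, 15+30, 50+12, 62+2) = 64
One optimal cutting: 10 + 1 → $64.

64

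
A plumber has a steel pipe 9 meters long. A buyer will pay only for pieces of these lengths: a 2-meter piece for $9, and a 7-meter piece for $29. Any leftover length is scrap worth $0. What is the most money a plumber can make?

38

Let r[k] be the best obtainable value from length k. For each k, try every first piece i and keep the best of price[i] + r[k−i].
r[1] = 0
r[2] = 9
r[3] = 9
r[4] = 18  (first piece 2, then r[2]=9)
r[5] = 18
r[6] = 27  (first piece 2, then r[4]=18)
r[7] = 29
r[8] = 36  (first piece 2, then r[6]=27)
r[9] = 38  (first piece 2, then r[7]=29)
One optimal cutting: 7 + 2 → $38.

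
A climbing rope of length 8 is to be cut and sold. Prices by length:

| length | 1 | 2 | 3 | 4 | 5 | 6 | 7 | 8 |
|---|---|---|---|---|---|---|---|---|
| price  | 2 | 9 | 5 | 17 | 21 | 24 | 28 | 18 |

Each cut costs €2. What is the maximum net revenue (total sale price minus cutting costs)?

Consider every possible first cut. v[k] is the best of p[i]+v[k−i] over all sellable i≤k, charging 2 whenever i<k.
v[1] = 2
v[2] = 9
v[3] = 9  (first piece 1, then v[2]=9)
v[4] = 17
v[5] = 21
v[6] = 24  (first piece 2, then v[4]=17)
v[7] = 28  (first piece 2, then v[5]=21)
v[8] = 32  (first piece 4, then v[4]=17)
One optimal plan: pieces 4 + 4 (1 cut) → €34 − €2 = €32.

32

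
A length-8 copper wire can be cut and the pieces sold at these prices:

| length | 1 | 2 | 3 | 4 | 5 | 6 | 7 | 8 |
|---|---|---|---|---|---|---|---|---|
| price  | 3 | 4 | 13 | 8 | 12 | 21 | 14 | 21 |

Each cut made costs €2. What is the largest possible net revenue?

Let v[k] be the best obtainable value from length k. For each k, try every first piece i and keep the best of price[i] + v[k−i] minus the 2 cut fee when i<k.
v[1] = 3
v[2] = max(3+3-2, 4+0) = 4
v[3] = max(3+4-2, 4+3-2, 13+0) = 13
v[4] = max(3+13-2, 4+4-2, 13+3-2, 8+0) = 14
v[5] = max(3+14-2, 4+13-2, 13+4-2, 8+3-2, 12+0) = 15
v[6] = max(3+15-2, 4+14-2, 13+13-2, 8+4-2, 12+3-2, 21+0) = 24
v[7] = max(3+24-2, 4+15-2, 13+14-2, …, 21+3-2, 14+0) = 25
v[8] = max(3+25-2, 4+24-2, 13+15-2, …, 14+3-2, 21+0) = 26
One optimal plan: pieces 3 + 3 + 1 + 1 (3 cuts) → €32 − €6 = €26.

26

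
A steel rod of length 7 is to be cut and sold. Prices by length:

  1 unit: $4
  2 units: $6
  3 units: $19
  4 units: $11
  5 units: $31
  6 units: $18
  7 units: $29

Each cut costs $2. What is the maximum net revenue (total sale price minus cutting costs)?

38

Consider every possible first cut. net[k] is the best of p[i]+net[k−i] over all sellable i≤k, charging 2 whenever i<k.
net[1] = 4
net[2] = max(4+4-2, 6+0) = 6
net[3] = max(4+6-2, 6+4-2, 19+0) = 19
net[4] = max(4+19-2, 6+6-2, 19+4-2, 11+0) = 21
net[5] = max(4+21-2, 6+19-2, 19+6-2, 11+4-2, 31+0) = 31
net[6] = max(4+31-2, 6+21-2, 19+19-2, 11+6-2, 31+4-2, 18+0) = 36
net[7] = max(4+36-2, 6+31-2, 19+21-2, …, 18+4-2, 29+0) = 38
One optimal plan: pieces 3 + 3 + 1 (2 cuts) → $42 − $4 = $38.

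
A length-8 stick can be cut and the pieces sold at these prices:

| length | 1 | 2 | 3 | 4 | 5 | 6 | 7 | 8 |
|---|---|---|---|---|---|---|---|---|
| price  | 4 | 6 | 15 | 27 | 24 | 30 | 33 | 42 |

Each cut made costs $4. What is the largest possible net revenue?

50

Consider every possible first cut. net[k] is the best of p[i]+net[k−i] over all sellable i≤k, charging 4 whenever i<k.
net[1] = 4
net[2] = max(4+4-4, 6+0) = 6
net[3] = max(4+6-4, 6+4-4, 15+0) = 15
net[4] = max(4+15-4, 6+6-4, 15+4-4, 27+0) = 27
net[5] = max(4+27-4, 6+15-4, 15+6-4, 27+4-4, 24+0) = 27
net[6] = max(4+27-4, 6+27-4, 15+15-4, 27+6-4, 24+4-4, 30+0) = 30
net[7] = max(4+30-4, 6+27-4, 15+27-4, …, 30+4-4, 33+0) = 38
net[8] = max(4+38-4, 6+30-4, 15+27-4, …, 33+4-4, 42+0) = 50
One optimal plan: pieces 4 + 4 (1 cut) → $54 − $4 = $50.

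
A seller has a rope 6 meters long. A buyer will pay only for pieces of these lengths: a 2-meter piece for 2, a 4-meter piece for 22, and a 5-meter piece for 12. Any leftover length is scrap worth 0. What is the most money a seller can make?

24

Let best[k] be the best obtainable value from length k. For each k, try every first piece i and keep the best of price[i] + best[k−i].
best[1] = 0
best[2] = 2
best[3] = 2
best[4] = 22
best[5] = 22
best[6] = 24  (first piece 2, then best[4]=22)
One optimal cutting: 4 + 2 → 24.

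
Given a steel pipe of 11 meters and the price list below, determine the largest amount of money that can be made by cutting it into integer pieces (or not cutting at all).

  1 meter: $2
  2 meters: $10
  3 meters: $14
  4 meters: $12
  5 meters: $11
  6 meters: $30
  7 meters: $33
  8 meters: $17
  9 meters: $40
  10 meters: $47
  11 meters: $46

Build best[k] bottom-up: best[k] = max over allowed piece i of (p[i] + best[k−i]).
best[1] = 2
best[2] = 10
best[3] = 14
best[4] = 20  (first piece 2, then best[2]=10)
best[5] = 24  (first piece 2, then best[3]=14)
best[6] = 30  (first piece 2, then best[4]=20)
best[7] = 34  (first piece 2, then best[5]=24)
best[8] = 40  (first piece 2, then best[6]=30)
best[9] = 44  (first piece 2, then best[7]=34)
best[10] = 50  (first piece 2, then best[8]=40)
best[11] = 54  (first piece 2, then best[9]=44)
One optimal cutting: 3 + 2 + 2 + 2 + 2 → $14 + $10 + $10 + $10 + $10 = $54.

54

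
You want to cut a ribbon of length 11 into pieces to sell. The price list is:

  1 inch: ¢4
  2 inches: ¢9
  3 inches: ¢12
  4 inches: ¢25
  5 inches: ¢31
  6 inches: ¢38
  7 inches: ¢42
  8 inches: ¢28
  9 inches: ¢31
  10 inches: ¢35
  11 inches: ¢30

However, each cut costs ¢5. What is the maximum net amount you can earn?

64

Consider every possible first cut. net[k] is the best of p[i]+net[k−i] over all sellable i≤k, charging 5 whenever i<k.
net[1] = 4
net[2] = 9
net[3] = 12
net[4] = 25
net[5] = 31
net[6] = 38
net[7] = 42
net[8] = 45  (first piece 4, then net[4]=25)
net[9] = 51  (first piece 4, then net[5]=31)
net[10] = 58  (first piece 4, then net[6]=38)
net[11] = 64  (first piece 5, then net[6]=38)
One optimal plan: pieces 6 + 5 (1 cut) → ¢69 − ¢5 = ¢64.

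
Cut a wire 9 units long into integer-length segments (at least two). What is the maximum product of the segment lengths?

Let m[k] be the best product for length k (with at least one cut). For each first piece i, the rest contributes max(k−i, m[k−i]).
m[2] = 1×max(1,0) = 1×1 = 1
m[3] = max(1×2, 2×1) = 2
m[4] = max(1×3, 2×2, 3×1) = 4
m[5] = max(1×4, 2×3, 3×2, 4×1) = 6
m[6] = max(1×6, 2×4, 3×3, 4×2, 5×1) = 9
m[7] = max(1×9, 2×6, 3×4, 4×3, 5×2, 6×1) = 12
m[8] = max(1×12, 2×9, 3×6, …, 6×2, 7×1) = 18
m[9] = max(1×18, 2×12, 3×9, …, 7×2, 8×1) = 27
One optimal split: 3 + 3 + 3; product 3×3×3 = 27.

27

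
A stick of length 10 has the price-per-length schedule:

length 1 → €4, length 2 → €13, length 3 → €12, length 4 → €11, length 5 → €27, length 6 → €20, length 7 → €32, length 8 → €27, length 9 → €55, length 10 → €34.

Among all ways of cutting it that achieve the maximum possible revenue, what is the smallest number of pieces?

Consider every possible first cut. r[k] is the best of p[i]+r[k−i] over all sellable i≤k.
r[1] = 4
r[2] = 13
r[3] = 17  (first piece 1, then r[2]=13)
r[4] = 26  (first piece 2, then r[2]=13)
r[5] = 30  (first piece 1, then r[4]=26)
r[6] = 39  (first piece 2, then r[4]=26)
r[7] = 43  (first piece 1, then r[6]=39)
r[8] = 52  (first piece 2, then r[6]=39)
r[9] = 56  (first piece 1, then r[8]=52)
r[10] = 65  (first piece 2, then r[8]=52)
Maximum revenue is €65.
Now minimize piece count subject to staying optimal: for each k, pieces[k] = 1 + min over i with p[i]+r[k−i]=r[k] of pieces[k−i].
pieces[7] = 4
pieces[8] = 4
pieces[9] = 5
pieces[10] = 5

5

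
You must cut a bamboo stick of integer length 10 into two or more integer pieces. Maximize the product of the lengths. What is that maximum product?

Let g[k] be the best product for length k (with at least one cut). For each first piece i, the rest contributes max(k−i, g[k−i]).
g[2] = 1*max(1,0) = 1*1 = 1
g[3] = 1*max(2,1) = 1*2 = 2
g[4] = 2*max(2,1) = 2*2 = 4
g[5] = 2*max(3,2) = 2*3 = 6
g[6] = 3*max(3,2) = 3*3 = 9
g[7] = 2*max(5,6) = 2*6 = 12
g[8] = 2*max(6,9) = 2*9 = 18
g[9] = 3*max(6,9) = 3*9 = 27
g[10] = 2*max(8,18) = 2*18 = 36
One optimal split: 3 + 3 + 2 + 2; product 3*3*2*2 = 36.

36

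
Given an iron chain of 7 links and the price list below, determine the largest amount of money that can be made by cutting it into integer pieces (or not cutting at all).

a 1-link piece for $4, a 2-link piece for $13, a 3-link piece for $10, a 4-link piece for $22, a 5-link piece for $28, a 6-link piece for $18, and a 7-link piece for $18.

Consider every possible first cut. best[k] is the best of p[i]+best[k−i] over all sellable i≤k.
best[1] = 4
best[2] = max(4+4, 13+0) = 13
best[3] = max(4+13, 13+4, 10+0) = 17
best[4] = max(4+17, 13+13, 10+4, 22+0) = 26
best[5] = max(4+26, 13+17, 10+13, 22+4, 28+0) = 30
best[6] = max(4+30, 13+26, 10+17, 22+13, 28+4, 18+0) = 39
best[7] = max(4+39, 13+30, 10+26, …, 18+4, 18+0) = 43
One optimal cutting: 2 + 2 + 2 + 1 → $13 + $13 + $13 + $4 = $43.

43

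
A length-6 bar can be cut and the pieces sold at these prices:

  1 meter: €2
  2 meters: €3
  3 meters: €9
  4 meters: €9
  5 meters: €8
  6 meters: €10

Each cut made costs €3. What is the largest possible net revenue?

15

Build net[k] bottom-up: net[k] = max over allowed piece i of (p[i] + net[k−i]) − 3 per cut.
net[1] = 2
net[2] = 3
net[3] = 9
net[4] = 9
net[5] = 9  (first piece 2, then net[3]=9)
net[6] = 15  (first piece 3, then net[3]=9)
One optimal plan: pieces 3 + 3 (1 cut) → €18 − €3 = €15.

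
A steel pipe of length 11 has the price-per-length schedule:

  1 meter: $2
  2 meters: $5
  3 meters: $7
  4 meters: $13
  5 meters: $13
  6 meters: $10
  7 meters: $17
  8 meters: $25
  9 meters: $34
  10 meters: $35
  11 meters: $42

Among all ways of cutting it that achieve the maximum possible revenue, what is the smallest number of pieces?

1

Build r[k] bottom-up: r[k] = max over allowed piece i of (p[i] + r[k−i]).
r[1] = 2
r[2] = max(2+2, 5+0) = 5
r[3] = max(2+5, 5+2, 7+0) = 7
r[4] = max(2+7, 5+5, 7+2, 13+0) = 13
r[5] = max(2+13, 5+7, 7+5, 13+2, 13+0) = 15
r[6] = max(2+15, 5+13, 7+7, 13+5, 13+2, 10+0) = 18
r[7] = max(2+18, 5+15, 7+13, …, 10+2, 17+0) = 20
r[8] = max(2+20, 5+18, 7+15, …, 17+2, 25+0) = 26
r[9] = max(2+26, 5+20, 7+18, …, 25+2, 34+0) = 34
r[10] = max(2+34, 5+26, 7+20, …, 34+2, 35+0) = 36
r[11] = max(2+36, 5+34, 7+26, …, 35+2, 42+0) = 42
Maximum revenue is $42.
Now minimize piece count subject to staying optimal: for each k, pieces[k] = 1 + min over i with p[i]+r[k−i]=r[k] of pieces[k−i].
pieces[8] = 2
pieces[9] = 1
pieces[10] = 2
pieces[11] = 1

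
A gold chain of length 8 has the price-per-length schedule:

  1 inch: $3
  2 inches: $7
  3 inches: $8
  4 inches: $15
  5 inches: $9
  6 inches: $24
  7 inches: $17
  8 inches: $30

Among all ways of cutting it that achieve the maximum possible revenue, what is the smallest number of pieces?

2

Build r[k] bottom-up: r[k] = max over allowed piece i of (p[i] + r[k−i]).
r[1] = 3
r[2] = 7
r[3] = 10  (first piece 1, then r[2]=7)
r[4] = 15
r[5] = 18  (first piece 1, then r[4]=15)
r[6] = 24
r[7] = 27  (first piece 1, then r[6]=24)
r[8] = 31  (first piece 2, then r[6]=24)
Maximum revenue is $31.
Now minimize piece count subject to staying optimal: for each k, pieces[k] = 1 + min over i with p[i]+r[k−i]=r[k] of pieces[k−i].
pieces[5] = 2
pieces[6] = 1
pieces[7] = 2
pieces[8] = 2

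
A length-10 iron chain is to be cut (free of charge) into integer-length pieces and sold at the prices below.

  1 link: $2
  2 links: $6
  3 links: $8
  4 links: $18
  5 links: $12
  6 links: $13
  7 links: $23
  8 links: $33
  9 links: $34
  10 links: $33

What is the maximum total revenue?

42

Build r[k] bottom-up: r[k] = max over allowed piece i of (p[i] + r[k−i]).
r[1] = 2
r[2] = max(2+2, 6+0) = 6
r[3] = max(2+6, 6+2, 8+0) = 8
r[4] = max(2+8, 6+6, 8+2, 18+0) = 18
r[5] = max(2+18, 6+8, 8+6, 18+2, 12+0) = 20
r[6] = max(2+20, 6+18, 8+8, 18+6, 12+2, 13+0) = 24
r[7] = max(2+24, 6+20, 8+18, …, 13+2, 23+0) = 26
r[8] = max(2+26, 6+24, 8+20, …, 23+2, 33+0) = 36
r[9] = max(2+36, 6+26, 8+24, …, 33+2, 34+0) = 38
r[10] = max(2+38, 6+36, 8+26, …, 34+2, 33+0) = 42
One optimal cutting: 4 + 4 + 2 → $18 + $18 + $6 = $42.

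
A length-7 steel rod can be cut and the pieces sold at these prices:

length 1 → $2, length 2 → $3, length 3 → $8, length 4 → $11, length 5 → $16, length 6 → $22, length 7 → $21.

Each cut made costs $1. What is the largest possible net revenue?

Build r[k] bottom-up: r[k] = max over allowed piece i of (p[i] + r[k−i]) − 1 per cut.
r[1] = 2
r[2] = max(2+2-1, 3+0) = 3
r[3] = max(2+3-1, 3+2-1, 8+0) = 8
r[4] = max(2+8-1, 3+3-1, 8+2-1, 11+0) = 11
r[5] = max(2+11-1, 3+8-1, 8+3-1, 11+2-1, 16+0) = 16
r[6] = max(2+16-1, 3+11-1, 8+8-1, 11+3-1, 16+2-1, 22+0) = 22
r[7] = max(2+22-1, 3+16-1, 8+11-1, …, 22+2-1, 21+0) = 23
One optimal plan: pieces 6 + 1 (1 cut) → $24 − $1 = $23.

23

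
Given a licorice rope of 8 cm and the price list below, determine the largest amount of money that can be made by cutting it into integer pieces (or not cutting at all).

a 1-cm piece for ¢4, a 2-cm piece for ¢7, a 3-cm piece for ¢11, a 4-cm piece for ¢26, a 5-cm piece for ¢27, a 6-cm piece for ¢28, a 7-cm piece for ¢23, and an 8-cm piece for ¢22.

52

Build r[k] bottom-up: r[k] = max over allowed piece i of (p[i] + r[k−i]).
r[1] = 4
r[2] = 8  (first piece 1, then r[1]=4)
r[3] = 12  (first piece 1, then r[2]=8)
r[4] = 26
r[5] = 30  (first piece 1, then r[4]=26)
r[6] = 34  (first piece 1, then r[5]=30)
r[7] = 38  (first piece 1, then r[6]=34)
r[8] = 52  (first piece 4, then r[4]=26)
One optimal cutting: 4 + 4 → ¢26 + ¢26 = ¢52.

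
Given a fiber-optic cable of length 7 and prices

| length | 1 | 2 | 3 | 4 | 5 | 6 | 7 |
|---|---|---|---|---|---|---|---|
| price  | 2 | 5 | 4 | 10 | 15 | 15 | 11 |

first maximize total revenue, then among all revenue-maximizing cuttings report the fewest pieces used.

Build r[k] bottom-up: r[k] = max over allowed piece i of (p[i] + r[k−i]).
r[1] = 2
r[2] = max(2+2, 5+0) = 5
r[3] = max(2+5, 5+2, 4+0) = 7
r[4] = max(2+7, 5+5, 4+2, 10+0) = 10
r[5] = max(2+10, 5+7, 4+5, 10+2, 15+0) = 15
r[6] = max(2+15, 5+10, 4+7, 10+5, 15+2, 15+0) = 17
r[7] = max(2+17, 5+15, 4+10, …, 15+2, 11+0) = 20
Maximum revenue is $20.
Now minimize piece count subject to staying optimal: for each k, pieces[k] = 1 + min over i with p[i]+r[k−i]=r[k] of pieces[k−i].
pieces[4] = 1
pieces[5] = 1
pieces[6] = 2
pieces[7] = 2

2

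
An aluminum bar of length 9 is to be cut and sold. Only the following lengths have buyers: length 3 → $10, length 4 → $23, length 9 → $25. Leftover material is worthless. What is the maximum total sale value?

Build f[k] bottom-up: f[k] = max over allowed piece i of (p[i] + f[k−i]).
f[1] = 0
f[2] = 0
f[3] = 10
f[4] = 23
f[5] = 23
f[6] = 23
f[7] = 33  (first piece 3, then f[4]=23)
f[8] = 46  (first piece 4, then f[4]=23)
f[9] = 46
One optimal cutting: pieces 4 + 4 with 1 cm of scrap → $46.

46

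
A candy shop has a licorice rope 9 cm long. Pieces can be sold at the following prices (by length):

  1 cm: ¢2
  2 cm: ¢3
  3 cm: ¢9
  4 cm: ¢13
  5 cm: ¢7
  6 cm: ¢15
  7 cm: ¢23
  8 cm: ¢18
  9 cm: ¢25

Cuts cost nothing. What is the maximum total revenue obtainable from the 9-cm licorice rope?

28

Build r[k] bottom-up: r[k] = max over allowed piece i of (p[i] + r[k−i]).
r[1] = 2
r[2] = max(2+2, 3+0) = 4
r[3] = max(2+4, 3+2, 9+0) = 9
r[4] = max(2+9, 3+4, 9+2, 13+0) = 13
r[5] = max(2+13, 3+9, 9+4, 13+2, 7+0) = 15
r[6] = max(2+15, 3+13, 9+9, 13+4, 7+2, 15+0) = 18
r[7] = max(2+18, 3+15, 9+13, …, 15+2, 23+0) = 23
r[8] = max(2+23, 3+18, 9+15, …, 23+2, 18+0) = 26
r[9] = max(2+26, 3+23, 9+18, …, 18+2, 25+0) = 28
One optimal cutting: 4 + 4 + 1 → ¢13 + ¢13 + ¢2 = ¢28.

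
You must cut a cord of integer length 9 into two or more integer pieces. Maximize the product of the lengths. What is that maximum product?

Let f[k] be the best product for length k (with at least one cut). For each first piece i, the rest contributes max(k−i, f[k−i]).
f[2] = 1*max(1,0) = 1*1 = 1
f[3] = 1*max(2,1) = 1*2 = 2
f[4] = 2*max(2,1) = 2*2 = 4
f[5] = 2*max(3,2) = 2*3 = 6
f[6] = 3*max(3,2) = 3*3 = 9
f[7] = 2*max(5,6) = 2*6 = 12
f[8] = 2*max(6,9) = 2*9 = 18
f[9] = 3*max(6,9) = 3*9 = 27
One optimal split: 3 + 3 + 3; product 3*3*3 = 27.

27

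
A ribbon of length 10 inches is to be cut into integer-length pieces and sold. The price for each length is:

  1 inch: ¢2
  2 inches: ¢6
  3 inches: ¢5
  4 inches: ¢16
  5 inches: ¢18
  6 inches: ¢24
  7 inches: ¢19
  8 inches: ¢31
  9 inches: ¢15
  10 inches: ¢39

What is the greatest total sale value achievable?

40

Consider every possible first cut. R[k] is the best of p[i]+R[k−i] over all sellable i≤k.
R[1] = 2
R[2] = max(2+2, 6+0) = 6
R[3] = max(2+6, 6+2, 5+0) = 8
R[4] = max(2+8, 6+6, 5+2, 16+0) = 16
R[5] = max(2+16, 6+8, 5+6, 16+2, 18+0) = 18
R[6] = max(2+18, 6+16, 5+8, 16+6, 18+2, 24+0) = 24
R[7] = max(2+24, 6+18, 5+16, …, 24+2, 19+0) = 26
R[8] = max(2+26, 6+24, 5+18, …, 19+2, 31+0) = 32
R[9] = max(2+32, 6+26, 5+24, …, 31+2, 15+0) = 34
R[10] = max(2+34, 6+32, 5+26, …, 15+2, 39+0) = 40
One optimal cutting: 6 + 4 → ¢24 + ¢16 = ¢40.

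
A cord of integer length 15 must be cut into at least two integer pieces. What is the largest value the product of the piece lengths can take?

243

Define m[k] = max over 1≤i<k of i · max(k−i, m[k−i]); the inner max lets the remainder stay uncut if that's better.
m[2] = 1×max(1,0) = 1×1 = 1
m[3] = max(1×2, 2×1) = 2
m[4] = max(1×3, 2×2, 3×1) = 4
m[5] = max(1×4, 2×3, 3×2, 4×1) = 6
m[6] = max(1×6, 2×4, 3×3, 4×2, 5×1) = 9
m[7] = max(1×9, 2×6, 3×4, 4×3, 5×2, 6×1) = 12
m[8] = max(1×12, 2×9, 3×6, …, 6×2, 7×1) = 18
m[9] = max(1×18, 2×12, 3×9, …, 7×2, 8×1) = 27
m[10] = max(1×27, 2×18, 3×12, …, 8×2, 9×1) = 36
m[11] = max(1×36, 2×27, 3×18, …, 9×2, 10×1) = 54
m[12] = max(1×54, 2×36, 3×27, …, 10×2, 11×1) = 81
m[13] = max(1×81, 2×54, 3×36, …, 11×2, 12×1) = 108
m[14] = max(1×108, 2×81, 3×54, …, 12×2, 13×1) = 162
m[15] = max(1×162, 2×108, 3×81, …, 13×2, 14×1) = 243
One optimal split: 3 + 3 + 3 + 3 + 3; product 3×3×3×3×3 = 243.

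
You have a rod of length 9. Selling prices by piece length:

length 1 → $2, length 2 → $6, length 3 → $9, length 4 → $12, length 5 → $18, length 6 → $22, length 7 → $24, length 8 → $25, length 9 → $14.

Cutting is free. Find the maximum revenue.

31

Let r[k] be the best obtainable value from length k. For each k, try every first piece i and keep the best of price[i] + r[k−i].
r[1] = 2
r[2] = 6
r[3] = 9
r[4] = 12  (first piece 2, then r[2]=6)
r[5] = 18
r[6] = 22
r[7] = 24  (first piece 1, then r[6]=22)
r[8] = 28  (first piece 2, then r[6]=22)
r[9] = 31  (first piece 3, then r[6]=22)
One optimal cutting: 6 + 3 → $22 + $9 = $31.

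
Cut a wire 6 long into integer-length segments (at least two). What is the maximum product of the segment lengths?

9

Let m[k] be the best product for length k (with at least one cut). For each first piece i, the rest contributes max(k−i, m[k−i]).
m[2] = 1*max(1,0) = 1*1 = 1
m[3] = 1*max(2,1) = 1*2 = 2
m[4] = 2*max(2,1) = 2*2 = 4
m[5] = 2*max(3,2) = 2*3 = 6
m[6] = 3*max(3,2) = 3*3 = 9
One optimal split: 3 + 3; product 3*3 = 9.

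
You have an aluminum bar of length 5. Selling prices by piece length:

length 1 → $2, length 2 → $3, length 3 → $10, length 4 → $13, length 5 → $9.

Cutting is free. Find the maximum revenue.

Build R[k] bottom-up: R[k] = max over allowed piece i of (p[i] + R[k−i]).
R[1] = 2
R[2] = max(2+2, 3+0) = 4
R[3] = max(2+4, 3+2, 10+0) = 10
R[4] = max(2+10, 3+4, 10+2, 13+0) = 13
R[5] = max(2+13, 3+10, 10+4, 13+2, 9+0) = 15
One optimal cutting: 4 + 1 → $13 + $2 = $15.

15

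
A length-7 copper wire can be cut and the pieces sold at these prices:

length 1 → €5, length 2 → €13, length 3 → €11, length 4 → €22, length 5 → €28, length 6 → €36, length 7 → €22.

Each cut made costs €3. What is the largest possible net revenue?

38

Let v[k] be the best obtainable value from length k. For each k, try every first piece i and keep the best of price[i] + v[k−i] minus the 3 cut fee when i<k.
v[1] = 5
v[2] = max(5+5-3, 13+0) = 13
v[3] = max(5+13-3, 13+5-3, 11+0) = 15
v[4] = max(5+15-3, 13+13-3, 11+5-3, 22+0) = 23
v[5] = max(5+23-3, 13+15-3, 11+13-3, 22+5-3, 28+0) = 28
v[6] = max(5+28-3, 13+23-3, 11+15-3, 22+13-3, 28+5-3, 36+0) = 36
v[7] = max(5+36-3, 13+28-3, 11+23-3, …, 36+5-3, 22+0) = 38
One optimal plan: pieces 6 + 1 (1 cut) → €41 − €3 = €38.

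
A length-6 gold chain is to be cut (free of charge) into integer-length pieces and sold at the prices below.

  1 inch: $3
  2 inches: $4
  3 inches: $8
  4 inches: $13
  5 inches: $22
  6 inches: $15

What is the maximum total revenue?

25

Consider every possible first cut. v[k] is the best of p[i]+v[k−i] over all sellable i≤k.
v[1] = 3
v[2] = max(3+3, 4+0) = 6
v[3] = max(3+6, 4+3, 8+0) = 9
v[4] = max(3+9, 4+6, 8+3, 13+0) = 13
v[5] = max(3+13, 4+9, 8+6, 13+3, 22+0) = 22
v[6] = max(3+22, 4+13, 8+9, 13+6, 22+3, 15+0) = 25
One optimal cutting: 5 + 1 → $22 + $3 = $25.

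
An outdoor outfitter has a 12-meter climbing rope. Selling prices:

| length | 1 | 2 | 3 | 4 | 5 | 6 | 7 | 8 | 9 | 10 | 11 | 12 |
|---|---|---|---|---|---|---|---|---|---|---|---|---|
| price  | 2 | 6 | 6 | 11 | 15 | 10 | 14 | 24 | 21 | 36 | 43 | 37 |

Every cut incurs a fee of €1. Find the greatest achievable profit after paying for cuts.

44

Let v[k] be the best obtainable value from length k. For each k, try every first piece i and keep the best of price[i] + v[k−i] minus the 1 cut fee when i<k.
v[1] = 2
v[2] = max(2+2-1, 6+0) = 6
v[3] = max(2+6-1, 6+2-1, 6+0) = 7
v[4] = max(2+7-1, 6+6-1, 6+2-1, 11+0) = 11
v[5] = max(2+11-1, 6+7-1, 6+6-1, 11+2-1, 15+0) = 15
v[6] = max(2+15-1, 6+11-1, 6+7-1, 11+6-1, 15+2-1, 10+0) = 16
v[7] = max(2+16-1, 6+15-1, 6+11-1, …, 10+2-1, 14+0) = 20
v[8] = max(2+20-1, 6+16-1, 6+15-1, …, 14+2-1, 24+0) = 24
v[9] = max(2+24-1, 6+20-1, 6+16-1, …, 24+2-1, 21+0) = 25
v[10] = max(2+25-1, 6+24-1, 6+20-1, …, 21+2-1, 36+0) = 36
v[11] = max(2+36-1, 6+25-1, 6+24-1, …, 36+2-1, 43+0) = 43
v[12] = max(2+43-1, 6+36-1, 6+25-1, …, 43+2-1, 37+0) = 44
One optimal plan: pieces 11 + 1 (1 cut) → €45 − €1 = €44.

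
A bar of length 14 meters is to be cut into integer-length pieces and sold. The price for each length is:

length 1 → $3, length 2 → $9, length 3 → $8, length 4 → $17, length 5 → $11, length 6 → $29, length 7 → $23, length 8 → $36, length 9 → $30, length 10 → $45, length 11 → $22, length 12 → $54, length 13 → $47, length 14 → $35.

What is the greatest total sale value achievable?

Let best[k] be the best obtainable value from length k. For each k, try every first piece i and keep the best of price[i] + best[k−i].
best[1] = 3
best[2] = max(3+3, 9+0) = 9
best[3] = max(3+9, 9+3, 8+0) = 12
best[4] = max(3+12, 9+9, 8+3, 17+0) = 18
best[5] = max(3+18, 9+12, 8+9, 17+3, 11+0) = 21
best[6] = max(3+21, 9+18, 8+12, 17+9, 11+3, 29+0) = 29
best[7] = max(3+29, 9+21, 8+18, …, 29+3, 23+0) = 32
best[8] = max(3+32, 9+29, 8+21, …, 23+3, 36+0) = 38
best[9] = max(3+38, 9+32, 8+29, …, 36+3, 30+0) = 41
best[10] = max(3+41, 9+38, 8+32, …, 30+3, 45+0) = 47
best[11] = max(3+47, 9+41, 8+38, …, 45+3, 22+0) = 50
best[12] = max(3+50, 9+47, 8+41, …, 22+3, 54+0) = 58
best[13] = max(3+58, 9+50, 8+47, …, 54+3, 47+0) = 61
best[14] = max(3+61, 9+58, 8+50, …, 47+3, 35+0) = 67
One optimal cutting: 6 + 6 + 2 → $29 + $29 + $9 = $67.

67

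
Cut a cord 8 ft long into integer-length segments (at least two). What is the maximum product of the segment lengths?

18

Define f[k] = max over 1≤i<k of i · max(k−i, f[k−i]); the inner max lets the remainder stay uncut if that's better.
f[2] = 1×max(1,0) = 1×1 = 1
f[3] = max(1×2, 2×1) = 2
f[4] = max(1×3, 2×2, 3×1) = 4
f[5] = max(1×4, 2×3, 3×2, 4×1) = 6
f[6] = max(1×6, 2×4, 3×3, 4×2, 5×1) = 9
f[7] = max(1×9, 2×6, 3×4, 4×3, 5×2, 6×1) = 12
f[8] = max(1×12, 2×9, 3×6, …, 6×2, 7×1) = 18
One optimal split: 3 + 3 + 2; product 3×3×2 = 18.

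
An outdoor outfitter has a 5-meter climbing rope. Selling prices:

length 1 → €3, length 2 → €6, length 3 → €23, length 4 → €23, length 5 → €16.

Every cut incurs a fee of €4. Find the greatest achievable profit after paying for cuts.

Let r[k] be the best obtainable value from length k. For each k, try every first piece i and keep the best of price[i] + r[k−i] minus the 4 cut fee when i<k.
r[1] = 3
r[2] = max(3+3-4, 6+0) = 6
r[3] = max(3+6-4, 6+3-4, 23+0) = 23
r[4] = max(3+23-4, 6+6-4, 23+3-4, 23+0) = 23
r[5] = max(3+23-4, 6+23-4, 23+6-4, 23+3-4, 16+0) = 25
One optimal plan: pieces 3 + 2 (1 cut) → €29 − €4 = €25.

25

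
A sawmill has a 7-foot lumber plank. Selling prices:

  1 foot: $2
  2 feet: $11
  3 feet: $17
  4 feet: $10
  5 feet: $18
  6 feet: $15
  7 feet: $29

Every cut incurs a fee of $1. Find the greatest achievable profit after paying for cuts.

Consider every possible first cut. v[k] is the best of p[i]+v[k−i] over all sellable i≤k, charging 1 whenever i<k.
v[1] = 2
v[2] = max(2+2-1, 11+0) = 11
v[3] = max(2+11-1, 11+2-1, 17+0) = 17
v[4] = max(2+17-1, 11+11-1, 17+2-1, 10+0) = 21
v[5] = max(2+21-1, 11+17-1, 17+11-1, 10+2-1, 18+0) = 27
v[6] = max(2+27-1, 11+21-1, 17+17-1, 10+11-1, 18+2-1, 15+0) = 33
v[7] = max(2+33-1, 11+27-1, 17+21-1, …, 15+2-1, 29+0) = 37
One optimal plan: pieces 3 + 2 + 2 (2 cuts) → $39 − $2 = $37.

37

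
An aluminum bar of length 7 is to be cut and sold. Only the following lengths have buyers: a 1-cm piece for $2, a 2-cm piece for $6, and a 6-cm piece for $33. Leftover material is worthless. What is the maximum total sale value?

Let r[k] be the best obtainable value from length k. For each k, try every first piece i and keep the best of price[i] + r[k−i].
r[1] = 2
r[2] = max(2+2, 6+0) = 6
r[3] = max(2+6, 6+2) = 8
r[4] = max(2+8, 6+6) = 12
r[5] = max(2+12, 6+8) = 14
r[6] = max(2+14, 6+12, 33+0) = 33
r[7] = max(2+33, 6+14, 33+2) = 35
One optimal cutting: 6 + 1 → $35.

35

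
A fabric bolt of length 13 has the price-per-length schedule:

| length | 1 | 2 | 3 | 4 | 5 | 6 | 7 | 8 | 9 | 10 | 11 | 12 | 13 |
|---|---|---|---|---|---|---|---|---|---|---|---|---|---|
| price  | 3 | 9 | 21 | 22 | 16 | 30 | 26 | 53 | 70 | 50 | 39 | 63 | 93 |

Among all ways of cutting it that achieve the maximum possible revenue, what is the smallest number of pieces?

Let r[k] be the best obtainable value from length k. For each k, try every first piece i and keep the best of price[i] + r[k−i].
r[1] = 3
r[2] = 9
r[3] = 21
r[4] = 24  (first piece 1, then r[3]=21)
r[5] = 30  (first piece 2, then r[3]=21)
r[6] = 42  (first piece 3, then r[3]=21)
r[7] = 45  (first piece 1, then r[6]=42)
r[8] = 53
r[9] = 70
r[10] = 73  (first piece 1, then r[9]=70)
r[11] = 79  (first piece 2, then r[9]=70)
r[12] = 91  (first piece 3, then r[9]=70)
r[13] = 94  (first piece 1, then r[12]=91)
Maximum revenue is $94.
Now minimize piece count subject to staying optimal: for each k, pieces[k] = 1 + min over i with p[i]+r[k−i]=r[k] of pieces[k−i].
pieces[10] = 2
pieces[11] = 2
pieces[12] = 2
pieces[13] = 3

3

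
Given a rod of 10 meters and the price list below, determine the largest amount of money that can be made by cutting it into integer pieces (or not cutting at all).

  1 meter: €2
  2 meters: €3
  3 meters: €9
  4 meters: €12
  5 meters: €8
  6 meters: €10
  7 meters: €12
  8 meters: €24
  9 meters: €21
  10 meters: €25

30

Build R[k] bottom-up: R[k] = max over allowed piece i of (p[i] + R[k−i]).
R[1] = 2
R[2] = 4  (first piece 1, then R[1]=2)
R[3] = 9
R[4] = 12
R[5] = 14  (first piece 1, then R[4]=12)
R[6] = 18  (first piece 3, then R[3]=9)
R[7] = 21  (first piece 3, then R[4]=12)
R[8] = 24  (first piece 4, then R[4]=12)
R[9] = 27  (first piece 3, then R[6]=18)
R[10] = 30  (first piece 3, then R[7]=21)
One optimal cutting: 4 + 3 + 3 → €12 + €9 + €9 = €30.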